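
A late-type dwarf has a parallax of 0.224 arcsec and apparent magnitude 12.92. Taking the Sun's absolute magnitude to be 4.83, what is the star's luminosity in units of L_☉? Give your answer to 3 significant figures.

d = 1/p = 1/0.224″ = 4.464 pc
M = m − 5 log₁₀ d + 5 = 12.92 − 5·0.6498 + 5 = 14.671
M − M_☉ = 14.671 − 4.83 = 9.841
L/L_☉ = 10^(−0.4 × 9.841) = 1.157×10^-4

L/L_☉ ≈ 1.16×10^-4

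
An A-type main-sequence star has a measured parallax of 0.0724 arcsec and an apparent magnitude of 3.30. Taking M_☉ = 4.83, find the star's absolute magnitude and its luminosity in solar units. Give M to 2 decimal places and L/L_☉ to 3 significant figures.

d = 1/p = 1/0.0724″ = 13.81 pc
M = m − 5 log₁₀ d + 5 = 3.30 − 5·1.1403 + 5 = 2.599
M − M_☉ = 2.599 − 4.83 = -2.231
L/L_☉ = 10^(−0.4 × -2.231) = 7.808

M ≈ 2.60; L/L_☉ ≈ 7.81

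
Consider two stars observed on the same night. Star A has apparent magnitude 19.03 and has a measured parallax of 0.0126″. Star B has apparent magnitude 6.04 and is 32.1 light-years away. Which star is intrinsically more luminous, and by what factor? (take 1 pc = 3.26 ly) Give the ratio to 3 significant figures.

Star A: d = 1/p = 1/0.0126″ = 79.37 pc
Star A: M = m − 5 log₁₀ d + 5 = 19.03 − 5·1.8996 + 5 = 14.532
Star B: d = 32.1 ly / 3.26 = 9.847 pc
Star B: M = m − 5 log₁₀ d + 5 = 6.04 − 5·0.9933 + 5 = 6.074
ΔM = M_A − M_B = 14.532 − (6.074) = 8.458; smaller M is more luminous → Star B.
L ratio = 10^(0.4 |ΔM|) = 10^3.383 = 2417

Star B is more luminous, by a factor of 2420.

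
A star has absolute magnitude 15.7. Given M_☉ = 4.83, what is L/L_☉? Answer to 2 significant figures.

M − M_☉ = 15.7 − 4.83 = 10.870
L/L_☉ = 10^(−0.4 (M − M_☉)) = 10^-4.348 = 4.487×10^-5

L/L_☉ ≈ 4.5×10^-5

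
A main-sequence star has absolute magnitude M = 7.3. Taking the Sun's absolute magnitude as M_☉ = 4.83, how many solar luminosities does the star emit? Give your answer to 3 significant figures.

M − M_☉ = 7.3 − 4.83 = 2.470
L/L_☉ = 10^(−0.4 (M − M_☉)) = 10^-0.988 = 0.1028

L/L_☉ ≈ 0.103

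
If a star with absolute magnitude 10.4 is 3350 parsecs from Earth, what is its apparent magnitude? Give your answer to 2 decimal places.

m ≈ 23.03

m = M + 5 log₁₀ d − 5 = 10.4 + 5·3.5250 − 5 = 23.025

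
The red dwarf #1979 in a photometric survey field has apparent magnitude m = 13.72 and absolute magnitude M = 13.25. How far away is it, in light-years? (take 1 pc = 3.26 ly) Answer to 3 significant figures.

d ≈ 40.5 ly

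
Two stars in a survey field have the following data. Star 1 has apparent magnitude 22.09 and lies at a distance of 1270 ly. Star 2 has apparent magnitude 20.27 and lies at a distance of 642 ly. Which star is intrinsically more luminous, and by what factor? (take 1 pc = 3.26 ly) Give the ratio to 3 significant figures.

Star 1: d = 1270 ly / 3.26 = 389.6 pc
Star 1: M = m − 5 log₁₀ d + 5 = 22.09 − 5·2.5906 + 5 = 14.137
Star 2: d = 642 ly / 3.26 = 196.9 pc
Star 2: M = m − 5 log₁₀ d + 5 = 20.27 − 5·2.2943 + 5 = 13.798
ΔM = M_1 − M_2 = 14.137 − (13.798) = 0.339; smaller M is more luminous → Star 2.
L ratio = 10^(0.4 |ΔM|) = 10^0.135 = 1.366

Star 2 is more luminous, by a factor of 1.37.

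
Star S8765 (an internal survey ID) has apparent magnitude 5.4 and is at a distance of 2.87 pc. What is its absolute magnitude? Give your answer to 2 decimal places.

5 log₁₀(d/10 pc) = 5 log₁₀(2.870) − 5 = -2.711
M = m − 5 log₁₀(d/10) = 5.4 + 2.711 = 8.111

M ≈ 8.11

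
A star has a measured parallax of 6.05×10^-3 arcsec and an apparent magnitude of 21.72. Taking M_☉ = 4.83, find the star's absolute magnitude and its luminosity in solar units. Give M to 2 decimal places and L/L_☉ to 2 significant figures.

M ≈ 15.63; L/L_☉ ≈ 4.8×10^-5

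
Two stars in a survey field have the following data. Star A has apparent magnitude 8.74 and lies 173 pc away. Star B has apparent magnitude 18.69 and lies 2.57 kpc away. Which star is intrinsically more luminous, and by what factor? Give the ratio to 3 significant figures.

Star A is more luminous, by a factor of 43.3.

Star A: M = m − 5 log₁₀ d + 5 = 8.74 − 5·2.2380 + 5 = 2.550
Star B: d = 2.57 kpc = 2570 pc
Star B: M = m − 5 log₁₀ d + 5 = 18.69 − 5·3.4099 + 5 = 6.640
ΔM = M_A − M_B = 2.550 − (6.640) = -4.091; smaller M is more luminous → Star A.
L ratio = 10^(0.4 |ΔM|) = 10^1.636 = 43.27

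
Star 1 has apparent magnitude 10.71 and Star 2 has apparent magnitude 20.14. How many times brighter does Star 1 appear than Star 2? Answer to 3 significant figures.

5920

Δm = 10.71 − (20.14) = -9.43
Flux ratio = 10^(−0.4 Δm) = 10^(−0.4 × -9.43) = 10^3.772 = 5916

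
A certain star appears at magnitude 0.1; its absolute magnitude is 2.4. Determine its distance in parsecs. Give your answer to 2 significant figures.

d ≈ 3.5 pc

μ = m − M = -2.300
m − M = 5 log₁₀ d − 5
log₁₀ d = (m − M)/5 + 1 = 0.5400
d = 10^0.5400 = 3.467 pc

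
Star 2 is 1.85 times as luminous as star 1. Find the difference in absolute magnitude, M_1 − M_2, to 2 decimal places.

M_1 − M_2 ≈ 0.67

Pogson: ΔM = −2.5 log₁₀(ratio) = −2.5 log₁₀(1.85) = −2.5 × 0.2672 = -0.668
Star 2 is brighter so has the smaller magnitude: M_1 − M_2 is positive.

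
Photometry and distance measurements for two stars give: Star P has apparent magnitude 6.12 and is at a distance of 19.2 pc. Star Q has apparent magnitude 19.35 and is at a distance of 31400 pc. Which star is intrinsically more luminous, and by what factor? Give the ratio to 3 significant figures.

Star P: M = m − 5 log₁₀ d + 5 = 6.12 − 5·1.2833 + 5 = 4.703
Star Q: M = m − 5 log₁₀ d + 5 = 19.35 − 5·4.4969 + 5 = 1.865
ΔM = M_P − M_Q = 4.703 − (1.865) = 2.838; smaller M is more luminous → Star Q.
L ratio = 10^(0.4 |ΔM|) = 10^1.135 = 13.65

Star Q is more luminous, by a factor of 13.7.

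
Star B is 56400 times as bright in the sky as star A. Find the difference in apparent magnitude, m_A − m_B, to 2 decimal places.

Pogson: Δm = −2.5 log₁₀(ratio) = −2.5 log₁₀(56400) = −2.5 × 4.7513 = -11.878
Star B is brighter so has the smaller magnitude: m_A − m_B is positive.

m_A − m_B ≈ 11.88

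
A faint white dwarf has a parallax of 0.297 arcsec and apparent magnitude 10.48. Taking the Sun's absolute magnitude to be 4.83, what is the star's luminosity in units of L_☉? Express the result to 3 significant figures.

L/L_☉ ≈ 6.23×10^-4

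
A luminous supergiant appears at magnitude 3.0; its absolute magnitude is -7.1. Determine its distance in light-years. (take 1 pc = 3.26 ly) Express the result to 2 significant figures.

μ = m − M = 10.100
m − M = 5 log₁₀ d − 5
log₁₀ d = (m − M)/5 + 1 = 3.0200
d = 10^3.0200 = 1047 pc
= 3414 ly

d ≈ 3400 ly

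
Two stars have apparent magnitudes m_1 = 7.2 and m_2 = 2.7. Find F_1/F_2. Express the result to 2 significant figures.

F_1/F_2 ≈ 0.016

Δm = 7.2 − (2.7) = 4.5
Flux ratio = 10^(−0.4 Δm) = 10^(−0.4 × 4.5) = 10^-1.800 = 0.01585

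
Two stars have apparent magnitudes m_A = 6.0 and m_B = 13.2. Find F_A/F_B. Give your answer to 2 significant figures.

Magnitude difference = -7.2
Flux ratio = 10^(−0.4 Δm) = 10^(−0.4 × -7.2) = 10^2.880 = 758.6

F_A/F_B ≈ 760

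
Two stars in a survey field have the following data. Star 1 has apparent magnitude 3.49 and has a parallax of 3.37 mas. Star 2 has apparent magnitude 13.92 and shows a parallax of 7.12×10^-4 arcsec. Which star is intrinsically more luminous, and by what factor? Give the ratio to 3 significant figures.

Star 1 is more luminous, by a factor of 663.

Star 1: p = 3.37 mas = 3.37×10^-3″ → d = 1/p = 296.7 pc
Star 1: M = m − 5 log₁₀ d + 5 = 3.49 − 5·2.4724 + 5 = -3.872
Star 2: d = 1/p = 1/7.12×10^-4″ = 1404 pc
Star 2: M = m − 5 log₁₀ d + 5 = 13.92 − 5·3.1475 + 5 = 3.182
ΔM = M_1 − M_2 = -3.872 − (3.182) = -7.054; smaller M is more luminous → Star 1.
L ratio = 10^(0.4 |ΔM|) = 10^2.822 = 663.3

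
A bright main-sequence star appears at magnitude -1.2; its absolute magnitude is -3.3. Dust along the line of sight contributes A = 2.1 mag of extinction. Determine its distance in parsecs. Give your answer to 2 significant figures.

d ≈ 10 pc

m − M = 5 log₁₀(d/10 pc) + A  ⇒  -1.2 − (-3.3) − 2.1 = 5 log₁₀(d/10)
-0.000 = 5 log₁₀(d/10)
log₁₀ d = (m − M − A)/5 + 1 = 1.0000
d = 10^1.0000 = 10.00 pc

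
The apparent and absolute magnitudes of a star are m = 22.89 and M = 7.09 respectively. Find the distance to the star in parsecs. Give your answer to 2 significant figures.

Distance modulus: m − M = 22.89 − (7.09) = 15.800
m − M = 5 log₁₀ d − 5
log₁₀ d = (m − M)/5 + 1 = 4.1600
d = 10^4.1600 = 14450 pc

d ≈ 14000 pc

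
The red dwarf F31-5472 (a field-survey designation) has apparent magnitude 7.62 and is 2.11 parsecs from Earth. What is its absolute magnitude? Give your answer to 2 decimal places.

M ≈ 11.00

5 log₁₀(d/10 pc) = 5 log₁₀(2.110) − 5 = -3.379
M = m − 5 log₁₀(d/10) = 7.62 + 3.379 = 10.999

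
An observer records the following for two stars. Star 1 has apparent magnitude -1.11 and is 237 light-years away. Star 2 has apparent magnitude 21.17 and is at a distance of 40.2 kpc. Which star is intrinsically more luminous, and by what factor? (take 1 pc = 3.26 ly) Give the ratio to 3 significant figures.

Star 1 is more luminous, by a factor of 2670.

Star 1: d = 237 ly / 3.26 = 72.70 pc
Star 1: M = m − 5 log₁₀ d + 5 = -1.11 − 5·1.8615 + 5 = -5.418
Star 2: d = 40.2 kpc = 40200 pc
Star 2: M = m − 5 log₁₀ d + 5 = 21.17 − 5·4.6042 + 5 = 3.149
ΔM = M_1 − M_2 = -5.418 − (3.149) = -8.567; smaller M is more luminous → Star 1.
L ratio = 10^(0.4 |ΔM|) = 10^3.427 = 2671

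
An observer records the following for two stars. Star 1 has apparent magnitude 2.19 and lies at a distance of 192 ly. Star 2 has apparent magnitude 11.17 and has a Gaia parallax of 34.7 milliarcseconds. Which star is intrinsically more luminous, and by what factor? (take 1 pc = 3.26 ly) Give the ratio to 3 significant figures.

Star 1: d = 192 ly / 3.26 = 58.90 pc
Star 1: M = m − 5 log₁₀ d + 5 = 2.19 − 5·1.7701 + 5 = -1.660
Star 2: p = 34.7 mas = 0.0347″ → d = 1/p = 28.82 pc
Star 2: M = m − 5 log₁₀ d + 5 = 11.17 − 5·1.4597 + 5 = 8.872
ΔM = M_1 − M_2 = -1.660 − (8.872) = -10.532; smaller M is more luminous → Star 1.
L ratio = 10^(0.4 |ΔM|) = 10^4.213 = 16320

Star 1 is more luminous, by a factor of 16300.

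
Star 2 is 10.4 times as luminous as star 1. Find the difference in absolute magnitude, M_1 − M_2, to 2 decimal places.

Pogson: ΔM = −2.5 log₁₀(ratio) = −2.5 log₁₀(10.4) = −2.5 × 1.0170 = -2.543
Star 2 is brighter so has the smaller magnitude: M_1 − M_2 is positive.

M_1 − M_2 ≈ 2.54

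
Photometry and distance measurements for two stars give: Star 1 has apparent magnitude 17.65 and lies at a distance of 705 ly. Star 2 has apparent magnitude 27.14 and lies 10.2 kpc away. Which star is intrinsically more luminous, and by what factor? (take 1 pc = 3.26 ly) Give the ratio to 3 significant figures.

Star 1: d = 705 ly / 3.26 = 216.3 pc
Star 1: M = m − 5 log₁₀ d + 5 = 17.65 − 5·2.3350 + 5 = 10.975
Star 2: d = 10.2 kpc = 10200 pc
Star 2: M = m − 5 log₁₀ d + 5 = 27.14 − 5·4.0086 + 5 = 12.097
ΔM = M_1 − M_2 = 10.975 − (12.097) = -1.122; smaller M is more luminous → Star 1.
L ratio = 10^(0.4 |ΔM|) = 10^0.449 = 2.810

Star 1 is more luminous, by a factor of 2.81.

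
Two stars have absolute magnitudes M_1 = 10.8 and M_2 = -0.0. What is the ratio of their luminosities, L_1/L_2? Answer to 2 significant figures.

L_1/L_2 ≈ 4.8×10^-5

ΔM = M_1 − M_2 = 10.8
L_1/L_2 = 10^(−0.4 ΔM) = 10^-4.320 = 4.786×10^-5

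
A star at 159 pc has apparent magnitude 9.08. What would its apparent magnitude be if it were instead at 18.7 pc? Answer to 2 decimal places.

m ≈ 4.43

Flux ∝ 1/d², so Δm = 5 log₁₀(d₂/d₁) = 5 log₁₀(18.7/159) = -4.648
m₂ = m₁ + Δm = 9.08 + (-4.648) = 4.432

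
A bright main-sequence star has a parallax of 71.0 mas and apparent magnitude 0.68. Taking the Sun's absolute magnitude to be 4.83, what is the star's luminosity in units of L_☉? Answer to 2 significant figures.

d = 1/p = 1000/71.0 mas = 14.08 pc
M = m − 5 log₁₀ d + 5 = 0.68 − 5·1.1487 + 5 = -0.064
M − M_☉ = -0.064 − 4.83 = -4.894
L/L_☉ = 10^(−0.4 × -4.894) = 90.67

L/L_☉ ≈ 91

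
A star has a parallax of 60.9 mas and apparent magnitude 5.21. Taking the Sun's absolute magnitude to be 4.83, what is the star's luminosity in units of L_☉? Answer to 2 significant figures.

L/L_☉ ≈ 1.9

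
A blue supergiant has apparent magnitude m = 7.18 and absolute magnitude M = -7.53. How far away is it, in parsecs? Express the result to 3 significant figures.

d ≈ 8750 pc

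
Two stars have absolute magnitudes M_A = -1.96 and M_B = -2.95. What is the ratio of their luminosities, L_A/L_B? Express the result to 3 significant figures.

ΔM = M_A − M_B = 0.99
L_A/L_B = 10^(−0.4 ΔM) = 10^-0.396 = 0.4018

L_A/L_B ≈ 0.402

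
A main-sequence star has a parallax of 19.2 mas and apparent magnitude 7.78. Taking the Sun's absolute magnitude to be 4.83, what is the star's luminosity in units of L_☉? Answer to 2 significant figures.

d = 1/p = 1000/19.2 mas = 52.08 pc
M = m − 5 log₁₀ d + 5 = 7.78 − 5·1.7167 + 5 = 4.197
M − M_☉ = 4.197 − 4.83 = -0.633
L/L_☉ = 10^(−0.4 × -0.633) = 1.792

L/L_☉ ≈ 1.8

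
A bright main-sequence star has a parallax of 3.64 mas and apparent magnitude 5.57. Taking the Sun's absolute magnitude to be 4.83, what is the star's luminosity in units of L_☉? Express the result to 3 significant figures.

L/L_☉ ≈ 382

d = 1/p = 1000/3.64 mas = 274.7 pc
M = m − 5 log₁₀ d + 5 = 5.57 − 5·2.4389 + 5 = -1.624
M − M_☉ = -1.624 − 4.83 = -6.454
L/L_☉ = 10^(−0.4 × -6.454) = 381.8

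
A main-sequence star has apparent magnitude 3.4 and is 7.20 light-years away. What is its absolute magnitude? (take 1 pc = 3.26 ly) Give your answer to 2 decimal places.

d = 7.20 ly / 3.26 = 2.209 pc
5 log₁₀(d/10 pc) = 5 log₁₀(2.209) − 5 = -3.279
M = m − 5 log₁₀(d/10) = 3.4 + 3.279 = 6.679

M ≈ 6.68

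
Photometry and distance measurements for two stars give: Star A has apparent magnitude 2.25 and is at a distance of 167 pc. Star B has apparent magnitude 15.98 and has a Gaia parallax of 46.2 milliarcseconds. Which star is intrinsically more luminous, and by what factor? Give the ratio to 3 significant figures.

Star A: M = m − 5 log₁₀ d + 5 = 2.25 − 5·2.2227 + 5 = -3.864
Star B: p = 46.2 mas = 0.0462″ → d = 1/p = 21.65 pc
Star B: M = m − 5 log₁₀ d + 5 = 15.98 − 5·1.3354 + 5 = 14.303
ΔM = M_A − M_B = -3.864 − (14.303) = -18.167; smaller M is more luminous → Star A.
L ratio = 10^(0.4 |ΔM|) = 10^7.267 = 1.848×10^7

Star A is more luminous, by a factor of 1.85×10^7.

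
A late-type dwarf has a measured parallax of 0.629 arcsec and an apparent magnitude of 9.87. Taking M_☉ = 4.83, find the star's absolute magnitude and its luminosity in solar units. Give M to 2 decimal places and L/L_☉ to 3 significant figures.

M ≈ 13.86; L/L_☉ ≈ 2.44×10^-4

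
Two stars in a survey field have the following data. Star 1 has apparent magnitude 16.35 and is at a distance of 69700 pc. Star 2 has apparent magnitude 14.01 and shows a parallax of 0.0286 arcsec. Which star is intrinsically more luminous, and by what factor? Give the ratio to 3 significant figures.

Star 1 is more luminous, by a factor of 460000.

Star 1: M = m − 5 log₁₀ d + 5 = 16.35 − 5·4.8432 + 5 = -2.866
Star 2: d = 1/p = 1/0.0286″ = 34.97 pc
Star 2: M = m − 5 log₁₀ d + 5 = 14.01 − 5·1.5436 + 5 = 11.292
ΔM = M_1 − M_2 = -2.866 − (11.292) = -14.158; smaller M is more luminous → Star 1.
L ratio = 10^(0.4 |ΔM|) = 10^5.663 = 460500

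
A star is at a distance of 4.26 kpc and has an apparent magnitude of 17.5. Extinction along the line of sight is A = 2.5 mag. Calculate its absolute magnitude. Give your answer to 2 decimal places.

M ≈ 1.85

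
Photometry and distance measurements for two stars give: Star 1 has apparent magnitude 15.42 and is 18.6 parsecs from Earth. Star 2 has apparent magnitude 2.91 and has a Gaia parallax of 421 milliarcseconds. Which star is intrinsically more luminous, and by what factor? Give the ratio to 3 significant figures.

Star 1: M = m − 5 log₁₀ d + 5 = 15.42 − 5·1.2695 + 5 = 14.072
Star 2: p = 421 mas = 0.421″ → d = 1/p = 2.375 pc
Star 2: M = m − 5 log₁₀ d + 5 = 2.91 − 5·0.3757 + 5 = 6.031
ΔM = M_1 − M_2 = 14.072 − (6.031) = 8.041; smaller M is more luminous → Star 2.
L ratio = 10^(0.4 |ΔM|) = 10^3.216 = 1646

Star 2 is more luminous, by a factor of 1650.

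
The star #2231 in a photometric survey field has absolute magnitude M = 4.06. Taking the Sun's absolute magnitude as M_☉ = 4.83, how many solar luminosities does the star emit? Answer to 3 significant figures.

L/L_☉ ≈ 2.03

M − M_☉ = 4.06 − 4.83 = -0.770
L/L_☉ = 10^(−0.4 (M − M_☉)) = 10^0.308 = 2.032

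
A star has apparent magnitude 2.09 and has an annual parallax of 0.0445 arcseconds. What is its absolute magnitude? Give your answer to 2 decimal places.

d = 1/p = 1/0.0445″ = 22.47 pc
5 log₁₀(d/10 pc) = 5 log₁₀(22.47) − 5 = 1.758
M = m − 5 log₁₀(d/10) = 2.09 − 1.758 = 0.332

M ≈ 0.33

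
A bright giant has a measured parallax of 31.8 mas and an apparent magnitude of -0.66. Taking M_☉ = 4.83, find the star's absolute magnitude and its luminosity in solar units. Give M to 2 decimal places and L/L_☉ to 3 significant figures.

d = 1/p = 1000/31.8 mas = 31.45 pc
M = m − 5 log₁₀ d + 5 = -0.66 − 5·1.4976 + 5 = -3.148
M − M_☉ = -3.148 − 4.83 = -7.978
L/L_☉ = 10^(−0.4 × -7.978) = 1553

M ≈ -3.15; L/L_☉ ≈ 1550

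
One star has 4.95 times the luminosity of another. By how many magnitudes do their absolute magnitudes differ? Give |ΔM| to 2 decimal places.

Pogson: ΔM = −2.5 log₁₀(ratio) = −2.5 log₁₀(4.95) = −2.5 × 0.6946 = -1.737

|ΔM| ≈ 1.74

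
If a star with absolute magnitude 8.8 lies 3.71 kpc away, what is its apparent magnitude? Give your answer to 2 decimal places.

d = 3.71 kpc = 3710 pc
m = M + 5 log₁₀ d − 5 = 8.8 + 5·3.5694 − 5 = 21.647

m ≈ 21.65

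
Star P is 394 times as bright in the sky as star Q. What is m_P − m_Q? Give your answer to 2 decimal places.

m_P − m_Q ≈ -6.49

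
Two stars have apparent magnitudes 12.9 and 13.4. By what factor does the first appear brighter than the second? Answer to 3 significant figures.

1.58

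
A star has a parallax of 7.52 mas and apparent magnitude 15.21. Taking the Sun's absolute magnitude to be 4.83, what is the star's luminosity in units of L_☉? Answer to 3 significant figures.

d = 1/p = 1000/7.52 mas = 133.0 pc
M = m − 5 log₁₀ d + 5 = 15.21 − 5·2.1238 + 5 = 9.591
M − M_☉ = 9.591 − 4.83 = 4.761
L/L_☉ = 10^(−0.4 × 4.761) = 0.01246

L/L_☉ ≈ 0.0125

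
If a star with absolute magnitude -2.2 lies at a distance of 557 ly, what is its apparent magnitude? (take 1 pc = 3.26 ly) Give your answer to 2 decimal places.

m ≈ 3.96

d = 557 ly / 3.26 = 170.9 pc
m = M + 5 log₁₀ d − 5 = -2.2 + 5·2.2326 − 5 = 3.963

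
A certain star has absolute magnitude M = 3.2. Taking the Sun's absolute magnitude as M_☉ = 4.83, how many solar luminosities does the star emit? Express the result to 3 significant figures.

M − M_☉ = 3.2 − 4.83 = -1.630
L/L_☉ = 10^(−0.4 (M − M_☉)) = 10^0.652 = 4.487

L/L_☉ ≈ 4.49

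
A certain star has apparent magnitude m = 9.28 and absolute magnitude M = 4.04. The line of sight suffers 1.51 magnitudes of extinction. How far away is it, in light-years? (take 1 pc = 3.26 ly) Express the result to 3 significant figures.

d ≈ 182 ly

m − M = 5 log₁₀(d/10 pc) + A  ⇒  9.28 − (4.04) − 1.51 = 5 log₁₀(d/10)
3.730 = 5 log₁₀(d/10)
log₁₀ d = (m − M − A)/5 + 1 = 1.7460
d = 10^1.7460 = 55.72 pc
= 181.6 ly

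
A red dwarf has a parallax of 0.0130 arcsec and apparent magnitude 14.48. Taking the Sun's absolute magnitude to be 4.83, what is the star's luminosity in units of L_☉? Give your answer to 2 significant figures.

d = 1/p = 1/0.0130″ = 76.92 pc
M = m − 5 log₁₀ d + 5 = 14.48 − 5·1.8861 + 5 = 10.050
M − M_☉ = 10.050 − 4.83 = 5.220
L/L_☉ = 10^(−0.4 × 5.220) = 8.168×10^-3

L/L_☉ ≈ 8.2×10^-3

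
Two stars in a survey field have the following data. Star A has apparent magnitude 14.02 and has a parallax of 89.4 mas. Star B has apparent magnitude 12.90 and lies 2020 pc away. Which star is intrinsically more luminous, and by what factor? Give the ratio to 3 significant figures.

Star B is more luminous, by a factor of 91500.

Star A: p = 89.4 mas = 0.0894″ → d = 1/p = 11.19 pc
Star A: M = m − 5 log₁₀ d + 5 = 14.02 − 5·1.0487 + 5 = 13.777
Star B: M = m − 5 log₁₀ d + 5 = 12.90 − 5·3.3054 + 5 = 1.373
ΔM = M_A − M_B = 13.777 − (1.373) = 12.403; smaller M is more luminous → Star B.
L ratio = 10^(0.4 |ΔM|) = 10^4.961 = 91490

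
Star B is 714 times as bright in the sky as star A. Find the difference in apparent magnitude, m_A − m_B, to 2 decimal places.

Pogson: Δm = −2.5 log₁₀(ratio) = −2.5 log₁₀(714) = −2.5 × 2.8537 = -7.134
Star B is brighter so has the smaller magnitude: m_A − m_B is positive.

m_A − m_B ≈ 7.13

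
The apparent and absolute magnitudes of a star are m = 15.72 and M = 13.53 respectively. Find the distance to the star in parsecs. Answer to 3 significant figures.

μ = m − M = 2.190
m − M = 5 log₁₀ d − 5
log₁₀ d = (m − M)/5 + 1 = 1.4380
d = 10^1.4380 = 27.42 pc

d ≈ 27.4 pc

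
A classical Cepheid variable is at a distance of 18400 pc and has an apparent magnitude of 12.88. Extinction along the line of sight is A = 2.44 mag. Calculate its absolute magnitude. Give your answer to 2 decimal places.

5 log₁₀(d/10 pc) = 5 log₁₀(18400) − 5 = 16.324
M = m − 5 log₁₀(d/10) − A = 12.88 − 16.324 − 2.44 = -5.884

M ≈ -5.88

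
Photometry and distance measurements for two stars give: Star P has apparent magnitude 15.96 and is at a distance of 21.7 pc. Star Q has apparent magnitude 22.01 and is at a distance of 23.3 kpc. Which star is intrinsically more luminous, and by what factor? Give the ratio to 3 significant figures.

Star Q is more luminous, by a factor of 4380.

Star P: M = m − 5 log₁₀ d + 5 = 15.96 − 5·1.3365 + 5 = 14.278
Star Q: d = 23.3 kpc = 23300 pc
Star Q: M = m − 5 log₁₀ d + 5 = 22.01 − 5·4.3674 + 5 = 5.173
ΔM = M_P − M_Q = 14.278 − (5.173) = 9.104; smaller M is more luminous → Star Q.
L ratio = 10^(0.4 |ΔM|) = 10^3.642 = 4383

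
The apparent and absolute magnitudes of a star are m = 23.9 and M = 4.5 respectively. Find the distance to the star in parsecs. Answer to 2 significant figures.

μ = m − M = 19.400
m − M = 5 log₁₀ d − 5
log₁₀ d = (m − M)/5 + 1 = 4.8800
d = 10^4.8800 = 75860 pc

d ≈ 76000 pc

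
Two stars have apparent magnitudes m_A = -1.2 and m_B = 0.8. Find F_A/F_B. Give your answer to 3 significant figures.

F_A/F_B ≈ 6.31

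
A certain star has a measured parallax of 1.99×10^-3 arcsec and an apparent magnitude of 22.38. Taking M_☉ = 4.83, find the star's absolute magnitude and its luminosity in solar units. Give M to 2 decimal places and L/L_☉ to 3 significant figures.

d = 1/p = 1/1.99×10^-3″ = 502.5 pc
M = m − 5 log₁₀ d + 5 = 22.38 − 5·2.7011 + 5 = 13.874
M − M_☉ = 13.874 − 4.83 = 9.044
L/L_☉ = 10^(−0.4 × 9.044) = 2.412×10^-4

M ≈ 13.87; L/L_☉ ≈ 2.41×10^-4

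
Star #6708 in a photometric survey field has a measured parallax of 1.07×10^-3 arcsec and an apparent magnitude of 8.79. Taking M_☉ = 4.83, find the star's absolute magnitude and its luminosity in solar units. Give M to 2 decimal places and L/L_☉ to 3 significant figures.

M ≈ -1.06; L/L_☉ ≈ 228

d = 1/p = 1/1.07×10^-3″ = 934.6 pc
M = m − 5 log₁₀ d + 5 = 8.79 − 5·2.9706 + 5 = -1.063
M − M_☉ = -1.063 − 4.83 = -5.893
L/L_☉ = 10^(−0.4 × -5.893) = 227.6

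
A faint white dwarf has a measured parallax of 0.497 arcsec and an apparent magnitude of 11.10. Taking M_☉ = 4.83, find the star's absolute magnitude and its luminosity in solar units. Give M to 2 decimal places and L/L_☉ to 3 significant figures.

M ≈ 14.58; L/L_☉ ≈ 1.26×10^-4

d = 1/p = 1/0.497″ = 2.012 pc
M = m − 5 log₁₀ d + 5 = 11.10 − 5·0.3036 + 5 = 14.582
M − M_☉ = 14.582 − 4.83 = 9.752
L/L_☉ = 10^(−0.4 × 9.752) = 1.257×10^-4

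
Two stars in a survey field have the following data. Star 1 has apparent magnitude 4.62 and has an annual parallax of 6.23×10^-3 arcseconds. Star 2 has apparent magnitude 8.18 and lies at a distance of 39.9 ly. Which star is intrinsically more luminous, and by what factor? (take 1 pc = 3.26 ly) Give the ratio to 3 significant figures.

Star 1 is more luminous, by a factor of 4570.

Star 1: d = 1/p = 1/6.23×10^-3″ = 160.5 pc
Star 1: M = m − 5 log₁₀ d + 5 = 4.62 − 5·2.2055 + 5 = -1.408
Star 2: d = 39.9 ly / 3.26 = 12.24 pc
Star 2: M = m − 5 log₁₀ d + 5 = 8.18 − 5·1.0878 + 5 = 7.741
ΔM = M_1 − M_2 = -1.408 − (7.741) = -9.149; smaller M is more luminous → Star 1.
L ratio = 10^(0.4 |ΔM|) = 10^3.660 = 4566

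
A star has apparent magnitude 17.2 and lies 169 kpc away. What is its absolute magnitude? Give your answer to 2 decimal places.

d = 169 kpc = 169000 pc
5 log₁₀(d/10 pc) = 5 log₁₀(169000) − 5 = 21.139
M = m − 5 log₁₀(d/10) = 17.2 − 21.139 = -3.939

M ≈ -3.94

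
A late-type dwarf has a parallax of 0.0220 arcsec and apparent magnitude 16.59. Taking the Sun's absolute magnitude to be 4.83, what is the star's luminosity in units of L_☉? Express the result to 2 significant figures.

d = 1/p = 1/0.0220″ = 45.45 pc
M = m − 5 log₁₀ d + 5 = 16.59 − 5·1.6576 + 5 = 13.302
M − M_☉ = 13.302 − 4.83 = 8.472
L/L_☉ = 10^(−0.4 × 8.472) = 4.085×10^-4

L/L_☉ ≈ 4.1×10^-4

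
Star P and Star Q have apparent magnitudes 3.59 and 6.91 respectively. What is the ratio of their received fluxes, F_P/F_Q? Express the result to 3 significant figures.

F_P/F_Q ≈ 21.3

Magnitude difference = -3.32
Flux ratio = 10^(−0.4 Δm) = 10^(−0.4 × -3.32) = 10^1.328 = 21.28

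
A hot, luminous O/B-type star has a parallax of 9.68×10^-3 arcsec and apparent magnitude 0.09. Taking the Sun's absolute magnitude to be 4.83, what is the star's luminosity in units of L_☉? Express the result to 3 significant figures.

L/L_☉ ≈ 8400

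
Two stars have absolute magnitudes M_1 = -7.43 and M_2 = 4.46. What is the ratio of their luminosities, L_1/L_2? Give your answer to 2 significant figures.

ΔM = M_1 − M_2 = -11.89
L_1/L_2 = 10^(−0.4 ΔM) = 10^4.756 = 57020

L_1/L_2 ≈ 57000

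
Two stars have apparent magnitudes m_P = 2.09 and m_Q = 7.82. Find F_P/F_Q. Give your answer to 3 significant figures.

F_P/F_Q ≈ 196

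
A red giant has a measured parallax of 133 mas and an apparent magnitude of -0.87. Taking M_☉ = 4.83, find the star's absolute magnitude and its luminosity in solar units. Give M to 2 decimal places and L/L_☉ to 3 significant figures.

M ≈ -0.25; L/L_☉ ≈ 108

d = 1/p = 1000/133 mas = 7.519 pc
M = m − 5 log₁₀ d + 5 = -0.87 − 5·0.8761 + 5 = -0.251
M − M_☉ = -0.251 − 4.83 = -5.081
L/L_☉ = 10^(−0.4 × -5.081) = 107.7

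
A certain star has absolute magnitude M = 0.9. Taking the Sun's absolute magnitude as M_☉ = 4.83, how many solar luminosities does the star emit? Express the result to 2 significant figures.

L/L_☉ ≈ 37

M − M_☉ = 0.9 − 4.83 = -3.930
L/L_☉ = 10^(−0.4 (M − M_☉)) = 10^1.572 = 37.33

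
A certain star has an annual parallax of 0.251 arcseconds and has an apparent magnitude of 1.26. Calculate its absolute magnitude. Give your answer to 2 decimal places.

d = 1/p = 1/0.251″ = 3.984 pc
5 log₁₀(d/10 pc) = 5 log₁₀(3.984) − 5 = -1.998
M = m − 5 log₁₀(d/10) = 1.26 + 1.998 = 3.258

M ≈ 3.26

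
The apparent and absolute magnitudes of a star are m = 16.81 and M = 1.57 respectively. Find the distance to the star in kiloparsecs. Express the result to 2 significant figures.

d ≈ 11 kpc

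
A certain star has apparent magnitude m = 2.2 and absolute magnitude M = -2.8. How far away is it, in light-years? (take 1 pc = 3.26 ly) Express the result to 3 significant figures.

d ≈ 326 ly

Distance modulus: m − M = 2.2 − (-2.8) = 5.000
m − M = 5 log₁₀ d − 5
log₁₀ d = (m − M)/5 + 1 = 2.0000
d = 10^2.0000 = 100.0 pc
= 326.0 ly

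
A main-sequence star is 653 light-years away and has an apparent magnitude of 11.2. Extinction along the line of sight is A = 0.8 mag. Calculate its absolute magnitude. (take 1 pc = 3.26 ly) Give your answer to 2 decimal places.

M ≈ 3.89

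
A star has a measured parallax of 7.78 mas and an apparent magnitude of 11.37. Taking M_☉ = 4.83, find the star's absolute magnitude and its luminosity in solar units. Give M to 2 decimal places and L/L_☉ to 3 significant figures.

M ≈ 5.82; L/L_☉ ≈ 0.400

d = 1/p = 1000/7.78 mas = 128.5 pc
M = m − 5 log₁₀ d + 5 = 11.37 − 5·2.1090 + 5 = 5.825
M − M_☉ = 5.825 − 4.83 = 0.995
L/L_☉ = 10^(−0.4 × 0.995) = 0.4000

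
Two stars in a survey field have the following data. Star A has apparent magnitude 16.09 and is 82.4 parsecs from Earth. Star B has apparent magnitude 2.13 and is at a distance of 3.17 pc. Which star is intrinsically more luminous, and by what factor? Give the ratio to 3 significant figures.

Star A: M = m − 5 log₁₀ d + 5 = 16.09 − 5·1.9159 + 5 = 11.510
Star B: M = m − 5 log₁₀ d + 5 = 2.13 − 5·0.5011 + 5 = 4.625
ΔM = M_A − M_B = 11.510 − (4.625) = 6.886; smaller M is more luminous → Star B.
L ratio = 10^(0.4 |ΔM|) = 10^2.754 = 567.9

Star B is more luminous, by a factor of 568.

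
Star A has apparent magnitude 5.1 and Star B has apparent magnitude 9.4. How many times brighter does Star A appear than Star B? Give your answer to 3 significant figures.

52.5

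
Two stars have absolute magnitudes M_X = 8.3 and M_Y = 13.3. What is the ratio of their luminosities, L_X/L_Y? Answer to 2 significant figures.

L_X/L_Y ≈ 100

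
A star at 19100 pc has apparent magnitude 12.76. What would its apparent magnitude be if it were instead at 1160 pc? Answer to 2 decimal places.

m ≈ 6.68

Flux ∝ 1/d², so Δm = 5 log₁₀(d₂/d₁) = 5 log₁₀(1160/19100) = -6.083
m₂ = m₁ + Δm = 12.76 + (-6.083) = 6.677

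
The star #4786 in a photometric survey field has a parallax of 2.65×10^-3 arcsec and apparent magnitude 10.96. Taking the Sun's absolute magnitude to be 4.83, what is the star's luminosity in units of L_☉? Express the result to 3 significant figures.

L/L_☉ ≈ 5.03

d = 1/p = 1/2.65×10^-3″ = 377.4 pc
M = m − 5 log₁₀ d + 5 = 10.96 − 5·2.5768 + 5 = 3.076
M − M_☉ = 3.076 − 4.83 = -1.754
L/L_☉ = 10^(−0.4 × -1.754) = 5.029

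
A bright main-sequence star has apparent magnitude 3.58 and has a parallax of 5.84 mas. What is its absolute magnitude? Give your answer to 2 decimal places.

M ≈ -2.59

p = 5.84 mas = 5.84×10^-3″ → d = 1/p = 171.2 pc
5 log₁₀(d/10 pc) = 5 log₁₀(171.2) − 5 = 6.168
M = m − 5 log₁₀(d/10) = 3.58 − 6.168 = -2.588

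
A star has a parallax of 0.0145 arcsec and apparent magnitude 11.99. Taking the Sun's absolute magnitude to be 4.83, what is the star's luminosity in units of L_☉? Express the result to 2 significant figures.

L/L_☉ ≈ 0.065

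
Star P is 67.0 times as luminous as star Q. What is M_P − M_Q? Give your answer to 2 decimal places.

M_P − M_Q ≈ -4.57

Pogson: ΔM = −2.5 log₁₀(ratio) = −2.5 log₁₀(67.0) = −2.5 × 1.8261 = -4.565
Star P is brighter, so it has the smaller magnitude: the difference is negative.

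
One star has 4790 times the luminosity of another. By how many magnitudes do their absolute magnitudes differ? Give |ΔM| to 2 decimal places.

Pogson: ΔM = −2.5 log₁₀(ratio) = −2.5 log₁₀(4790) = −2.5 × 3.6803 = -9.201

|ΔM| ≈ 9.20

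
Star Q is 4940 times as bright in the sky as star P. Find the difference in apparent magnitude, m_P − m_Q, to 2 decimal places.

Pogson: Δm = −2.5 log₁₀(ratio) = −2.5 log₁₀(4940) = −2.5 × 3.6937 = -9.234
Star Q is brighter so has the smaller magnitude: m_P − m_Q is positive.

m_P − m_Q ≈ 9.23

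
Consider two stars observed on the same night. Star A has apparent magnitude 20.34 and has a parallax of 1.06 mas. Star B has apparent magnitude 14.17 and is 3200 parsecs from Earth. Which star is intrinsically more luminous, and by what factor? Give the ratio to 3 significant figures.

Star A: p = 1.06 mas = 1.06×10^-3″ → d = 1/p = 943.4 pc
Star A: M = m − 5 log₁₀ d + 5 = 20.34 − 5·2.9747 + 5 = 10.467
Star B: M = m − 5 log₁₀ d + 5 = 14.17 − 5·3.5051 + 5 = 1.644
ΔM = M_A − M_B = 10.467 − (1.644) = 8.822; smaller M is more luminous → Star B.
L ratio = 10^(0.4 |ΔM|) = 10^3.529 = 3380

Star B is more luminous, by a factor of 3380.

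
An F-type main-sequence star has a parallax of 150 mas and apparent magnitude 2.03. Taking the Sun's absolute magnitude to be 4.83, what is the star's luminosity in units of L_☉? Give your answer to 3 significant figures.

L/L_☉ ≈ 5.86

d = 1/p = 1000/150 mas = 6.667 pc
M = m − 5 log₁₀ d + 5 = 2.03 − 5·0.8239 + 5 = 2.910
M − M_☉ = 2.910 − 4.83 = -1.920
L/L_☉ = 10^(−0.4 × -1.920) = 5.859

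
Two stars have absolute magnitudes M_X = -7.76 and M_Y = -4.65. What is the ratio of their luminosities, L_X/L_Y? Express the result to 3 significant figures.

ΔM = M_X − M_Y = -3.11
L_X/L_Y = 10^(−0.4 ΔM) = 10^1.244 = 17.54

L_X/L_Y ≈ 17.5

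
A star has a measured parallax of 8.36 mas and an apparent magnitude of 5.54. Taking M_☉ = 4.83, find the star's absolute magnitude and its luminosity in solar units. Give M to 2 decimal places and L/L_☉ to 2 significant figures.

d = 1/p = 1000/8.36 mas = 119.6 pc
M = m − 5 log₁₀ d + 5 = 5.54 − 5·2.0778 + 5 = 0.151
M − M_☉ = 0.151 − 4.83 = -4.679
L/L_☉ = 10^(−0.4 × -4.679) = 74.40

M ≈ 0.15; L/L_☉ ≈ 74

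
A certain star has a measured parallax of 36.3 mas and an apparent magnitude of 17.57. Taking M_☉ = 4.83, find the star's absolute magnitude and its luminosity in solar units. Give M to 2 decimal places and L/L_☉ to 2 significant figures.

d = 1/p = 1000/36.3 mas = 27.55 pc
M = m − 5 log₁₀ d + 5 = 17.57 − 5·1.4401 + 5 = 15.370
M − M_☉ = 15.370 − 4.83 = 10.540
L/L_☉ = 10^(−0.4 × 10.540) = 6.084×10^-5

M ≈ 15.37; L/L_☉ ≈ 6.1×10^-5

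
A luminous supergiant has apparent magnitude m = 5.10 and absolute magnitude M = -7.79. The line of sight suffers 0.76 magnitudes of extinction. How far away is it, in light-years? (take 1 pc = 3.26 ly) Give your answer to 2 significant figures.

d ≈ 8700 ly

m − M = 5 log₁₀(d/10 pc) + A  ⇒  5.10 − (-7.79) − 0.76 = 5 log₁₀(d/10)
12.130 = 5 log₁₀(d/10)
log₁₀ d = (m − M − A)/5 + 1 = 3.4260
d = 10^3.4260 = 2667 pc
= 8694 ly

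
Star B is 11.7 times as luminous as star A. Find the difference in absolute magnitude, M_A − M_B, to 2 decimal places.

Pogson: ΔM = −2.5 log₁₀(ratio) = −2.5 log₁₀(11.7) = −2.5 × 1.0682 = -2.670
Star B is brighter so has the smaller magnitude: M_A − M_B is positive.

M_A − M_B ≈ 2.67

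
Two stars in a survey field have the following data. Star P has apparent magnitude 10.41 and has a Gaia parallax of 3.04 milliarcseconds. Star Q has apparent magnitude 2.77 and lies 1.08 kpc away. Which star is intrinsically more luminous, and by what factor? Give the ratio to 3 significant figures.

Star Q is more luminous, by a factor of 12300.

Star P: p = 3.04 mas = 3.04×10^-3″ → d = 1/p = 328.9 pc
Star P: M = m − 5 log₁₀ d + 5 = 10.41 − 5·2.5171 + 5 = 2.824
Star Q: d = 1.08 kpc = 1080 pc
Star Q: M = m − 5 log₁₀ d + 5 = 2.77 − 5·3.0334 + 5 = -7.397
ΔM = M_P − M_Q = 2.824 − (-7.397) = 10.221; smaller M is more luminous → Star Q.
L ratio = 10^(0.4 |ΔM|) = 10^4.089 = 12260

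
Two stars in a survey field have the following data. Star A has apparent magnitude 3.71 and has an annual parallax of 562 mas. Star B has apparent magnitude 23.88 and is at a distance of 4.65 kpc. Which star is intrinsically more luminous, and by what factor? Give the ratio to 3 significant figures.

Star A is more luminous, by a factor of 17.1.

Star A: p = 562 mas = 0.562″ → d = 1/p = 1.779 pc
Star A: M = m − 5 log₁₀ d + 5 = 3.71 − 5·0.2503 + 5 = 7.459
Star B: d = 4.65 kpc = 4650 pc
Star B: M = m − 5 log₁₀ d + 5 = 23.88 − 5·3.6675 + 5 = 10.543
ΔM = M_A − M_B = 7.459 − (10.543) = -3.084; smaller M is more luminous → Star A.
L ratio = 10^(0.4 |ΔM|) = 10^1.234 = 17.12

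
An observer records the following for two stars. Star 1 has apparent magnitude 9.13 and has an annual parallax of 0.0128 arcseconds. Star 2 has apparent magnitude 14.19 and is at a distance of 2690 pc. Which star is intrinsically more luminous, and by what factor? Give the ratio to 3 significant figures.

Star 2 is more luminous, by a factor of 11.2.

Star 1: d = 1/p = 1/0.0128″ = 78.12 pc
Star 1: M = m − 5 log₁₀ d + 5 = 9.13 − 5·1.8928 + 5 = 4.666
Star 2: M = m − 5 log₁₀ d + 5 = 14.19 − 5·3.4298 + 5 = 2.041
ΔM = M_1 − M_2 = 4.666 − (2.041) = 2.625; smaller M is more luminous → Star 2.
L ratio = 10^(0.4 |ΔM|) = 10^1.050 = 11.22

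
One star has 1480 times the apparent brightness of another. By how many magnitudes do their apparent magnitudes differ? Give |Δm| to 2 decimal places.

|Δm| ≈ 7.93

Pogson: Δm = −2.5 log₁₀(ratio) = −2.5 log₁₀(1480) = −2.5 × 3.1703 = -7.926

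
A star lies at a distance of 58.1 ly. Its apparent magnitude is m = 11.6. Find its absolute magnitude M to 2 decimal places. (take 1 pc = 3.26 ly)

d = 58.1 ly / 3.26 = 17.82 pc
5 log₁₀(d/10 pc) = 5 log₁₀(17.82) − 5 = 1.255
M = m − 5 log₁₀(d/10) = 11.6 − 1.255 = 10.345

M ≈ 10.35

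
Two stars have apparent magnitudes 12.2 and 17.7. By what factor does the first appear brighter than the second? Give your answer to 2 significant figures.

Magnitude difference = -5.5
Flux ratio = 10^(−0.4 Δm) = 10^(−0.4 × -5.5) = 10^2.200 = 158.5

160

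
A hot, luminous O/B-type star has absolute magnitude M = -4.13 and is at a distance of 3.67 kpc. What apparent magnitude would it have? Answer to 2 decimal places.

m ≈ 8.69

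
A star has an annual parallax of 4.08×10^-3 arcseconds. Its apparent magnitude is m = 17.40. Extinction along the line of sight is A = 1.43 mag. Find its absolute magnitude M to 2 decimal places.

M ≈ 9.02

d = 1/p = 1/4.08×10^-3″ = 245.1 pc
5 log₁₀(d/10 pc) = 5 log₁₀(245.1) − 5 = 6.947
M = m − 5 log₁₀(d/10) − A = 17.40 − 6.947 − 1.43 = 9.023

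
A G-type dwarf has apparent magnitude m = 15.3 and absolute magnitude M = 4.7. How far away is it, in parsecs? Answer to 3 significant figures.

d ≈ 1320 pc

Distance modulus: m − M = 15.3 − (4.7) = 10.600
m − M = 5 log₁₀ d − 5
log₁₀ d = (m − M)/5 + 1 = 3.1200
d = 10^3.1200 = 1318 pc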